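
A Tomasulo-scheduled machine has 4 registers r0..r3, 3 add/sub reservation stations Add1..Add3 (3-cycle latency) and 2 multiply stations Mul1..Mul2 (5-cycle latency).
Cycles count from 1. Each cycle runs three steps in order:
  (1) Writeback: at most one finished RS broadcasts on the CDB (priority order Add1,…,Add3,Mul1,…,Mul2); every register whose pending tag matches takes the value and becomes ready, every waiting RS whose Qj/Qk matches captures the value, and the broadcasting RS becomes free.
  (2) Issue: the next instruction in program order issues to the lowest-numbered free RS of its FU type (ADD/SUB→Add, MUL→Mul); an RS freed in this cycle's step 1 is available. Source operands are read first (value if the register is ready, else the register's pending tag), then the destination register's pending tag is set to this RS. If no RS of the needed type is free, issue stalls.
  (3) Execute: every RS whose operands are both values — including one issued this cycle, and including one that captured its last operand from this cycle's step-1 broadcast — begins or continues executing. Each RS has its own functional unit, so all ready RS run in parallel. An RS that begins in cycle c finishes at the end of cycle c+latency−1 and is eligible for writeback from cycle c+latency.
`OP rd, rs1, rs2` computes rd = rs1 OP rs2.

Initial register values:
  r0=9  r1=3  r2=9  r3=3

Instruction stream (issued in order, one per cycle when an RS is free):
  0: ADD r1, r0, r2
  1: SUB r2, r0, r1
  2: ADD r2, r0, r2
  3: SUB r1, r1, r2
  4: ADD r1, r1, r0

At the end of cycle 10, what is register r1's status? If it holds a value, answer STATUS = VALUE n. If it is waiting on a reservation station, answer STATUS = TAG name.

STATUS = TAG Add2

c1: issue ADD r1<-Add1 | r0:9,r1:Add1,r2:9,r3:3
c2: issue SUB r2<-Add2 | r0:9,r1:Add1,r2:Add2,r3:3
c3: issue ADD r2<-Add3 | r0:9,r1:Add1,r2:Add3,r3:3
c4: CDB Add1=18; issue SUB r1<-Add1 | r0:9,r1:Add1,r2:Add3,r3:3
c5: stall | r0:9,r1:Add1,r2:Add3,r3:3
c6: stall | r0:9,r1:Add1,r2:Add3,r3:3
c7: CDB Add2=-9; issue ADD r1<-Add2 | r0:9,r1:Add2,r2:Add3,r3:3
c8: - | r0:9,r1:Add2,r2:Add3,r3:3
c9: - | r0:9,r1:Add2,r2:Add3,r3:3
c10: CDB Add3=0 | r0:9,r1:Add2,r2:0,r3:3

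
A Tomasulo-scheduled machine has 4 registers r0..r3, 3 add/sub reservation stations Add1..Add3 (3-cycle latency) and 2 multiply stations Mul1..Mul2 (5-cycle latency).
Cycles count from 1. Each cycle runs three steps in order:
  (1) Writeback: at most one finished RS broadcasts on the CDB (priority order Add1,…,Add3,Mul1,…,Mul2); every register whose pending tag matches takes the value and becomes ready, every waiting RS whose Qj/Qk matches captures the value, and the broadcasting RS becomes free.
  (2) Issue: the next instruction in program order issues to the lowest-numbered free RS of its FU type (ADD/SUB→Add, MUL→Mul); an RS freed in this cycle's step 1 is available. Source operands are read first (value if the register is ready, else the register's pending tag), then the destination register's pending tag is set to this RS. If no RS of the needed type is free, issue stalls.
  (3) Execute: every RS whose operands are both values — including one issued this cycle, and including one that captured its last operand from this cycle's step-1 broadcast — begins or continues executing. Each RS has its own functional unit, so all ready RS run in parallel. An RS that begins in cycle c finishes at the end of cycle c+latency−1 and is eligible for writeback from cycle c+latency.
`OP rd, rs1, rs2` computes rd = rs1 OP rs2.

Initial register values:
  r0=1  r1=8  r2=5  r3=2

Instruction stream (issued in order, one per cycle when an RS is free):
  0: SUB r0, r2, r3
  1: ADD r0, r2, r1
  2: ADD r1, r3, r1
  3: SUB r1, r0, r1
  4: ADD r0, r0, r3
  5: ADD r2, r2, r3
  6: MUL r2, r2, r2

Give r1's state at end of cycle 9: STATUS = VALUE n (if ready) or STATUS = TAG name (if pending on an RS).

c1: issue SUB r0<-Add1 | r0:Add1,r1:8,r2:5,r3:2
c2: issue ADD r0<-Add2 | r0:Add2,r1:8,r2:5,r3:2
c3: issue ADD r1<-Add3 | r0:Add2,r1:Add3,r2:5,r3:2
c4: CDB Add1=3; issue SUB r1<-Add1 | r0:Add2,r1:Add1,r2:5,r3:2
c5: CDB Add2=13; issue ADD r0<-Add2 | r0:Add2,r1:Add1,r2:5,r3:2
c6: CDB Add3=10; issue ADD r2<-Add3 | r0:Add2,r1:Add1,r2:Add3,r3:2
c7: issue MUL r2<-Mul1 | r0:Add2,r1:Add1,r2:Mul1,r3:2
c8: CDB Add2=15 | r0:15,r1:Add1,r2:Mul1,r3:2
c9: CDB Add1=3 | r0:15,r1:3,r2:Mul1,r3:2

STATUS = VALUE 3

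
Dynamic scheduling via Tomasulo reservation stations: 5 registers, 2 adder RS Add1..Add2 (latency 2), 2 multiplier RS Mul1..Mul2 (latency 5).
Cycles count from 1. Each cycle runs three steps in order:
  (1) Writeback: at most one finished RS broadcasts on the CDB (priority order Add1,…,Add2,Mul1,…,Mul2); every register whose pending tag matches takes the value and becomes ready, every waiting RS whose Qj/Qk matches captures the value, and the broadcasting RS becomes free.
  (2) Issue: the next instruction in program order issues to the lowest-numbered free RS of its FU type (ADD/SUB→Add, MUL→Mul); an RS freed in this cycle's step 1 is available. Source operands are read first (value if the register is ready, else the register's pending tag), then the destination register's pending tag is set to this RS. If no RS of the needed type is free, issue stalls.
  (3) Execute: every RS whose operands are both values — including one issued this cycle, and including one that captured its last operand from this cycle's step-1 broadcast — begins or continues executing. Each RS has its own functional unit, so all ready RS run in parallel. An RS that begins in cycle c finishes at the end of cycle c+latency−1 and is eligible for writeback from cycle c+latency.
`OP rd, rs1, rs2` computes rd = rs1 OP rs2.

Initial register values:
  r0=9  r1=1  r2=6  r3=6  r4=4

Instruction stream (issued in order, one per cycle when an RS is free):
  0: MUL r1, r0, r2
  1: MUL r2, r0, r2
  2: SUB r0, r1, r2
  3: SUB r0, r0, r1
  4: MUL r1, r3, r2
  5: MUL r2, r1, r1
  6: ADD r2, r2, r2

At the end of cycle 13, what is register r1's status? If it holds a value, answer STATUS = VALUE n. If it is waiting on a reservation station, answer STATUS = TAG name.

cycle 1: issue MUL r1<-Mul1 // r0:9,r1:Mul1,r2:6,r3:6,r4:4
cycle 2: issue MUL r2<-Mul2 // r0:9,r1:Mul1,r2:Mul2,r3:6,r4:4
cycle 3: issue SUB r0<-Add1 // r0:Add1,r1:Mul1,r2:Mul2,r3:6,r4:4
cycle 4: issue SUB r0<-Add2 // r0:Add2,r1:Mul1,r2:Mul2,r3:6,r4:4
cycle 5: stall // r0:Add2,r1:Mul1,r2:Mul2,r3:6,r4:4
cycle 6: CDB Mul1=54; issue MUL r1<-Mul1 // r0:Add2,r1:Mul1,r2:Mul2,r3:6,r4:4
cycle 7: CDB Mul2=54; issue MUL r2<-Mul2 // r0:Add2,r1:Mul1,r2:Mul2,r3:6,r4:4
cycle 8: stall // r0:Add2,r1:Mul1,r2:Mul2,r3:6,r4:4
cycle 9: CDB Add1=0; issue ADD r2<-Add1 // r0:Add2,r1:Mul1,r2:Add1,r3:6,r4:4
cycle 10: - // r0:Add2,r1:Mul1,r2:Add1,r3:6,r4:4
cycle 11: CDB Add2=-54 // r0:-54,r1:Mul1,r2:Add1,r3:6,r4:4
cycle 12: CDB Mul1=324 // r0:-54,r1:324,r2:Add1,r3:6,r4:4
cycle 13: - // r0:-54,r1:324,r2:Add1,r3:6,r4:4

STATUS = VALUE 324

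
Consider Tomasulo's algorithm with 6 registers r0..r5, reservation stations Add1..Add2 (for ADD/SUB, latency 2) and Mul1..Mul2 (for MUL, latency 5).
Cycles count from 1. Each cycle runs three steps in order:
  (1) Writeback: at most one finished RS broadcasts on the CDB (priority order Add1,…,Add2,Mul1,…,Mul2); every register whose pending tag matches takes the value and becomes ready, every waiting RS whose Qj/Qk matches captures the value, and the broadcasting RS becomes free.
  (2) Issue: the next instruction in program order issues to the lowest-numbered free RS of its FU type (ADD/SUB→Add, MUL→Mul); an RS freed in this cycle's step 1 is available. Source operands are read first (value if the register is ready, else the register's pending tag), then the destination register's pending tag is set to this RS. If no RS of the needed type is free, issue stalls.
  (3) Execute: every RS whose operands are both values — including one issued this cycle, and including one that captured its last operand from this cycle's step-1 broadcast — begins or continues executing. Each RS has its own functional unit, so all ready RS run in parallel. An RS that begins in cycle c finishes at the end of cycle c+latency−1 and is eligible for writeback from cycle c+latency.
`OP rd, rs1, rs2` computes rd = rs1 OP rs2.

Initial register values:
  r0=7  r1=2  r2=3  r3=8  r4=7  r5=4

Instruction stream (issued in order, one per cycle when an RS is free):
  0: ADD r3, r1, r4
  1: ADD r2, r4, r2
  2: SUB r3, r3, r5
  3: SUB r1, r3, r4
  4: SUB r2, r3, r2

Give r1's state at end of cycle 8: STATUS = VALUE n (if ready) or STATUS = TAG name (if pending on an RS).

c1: issue ADD r3<-Add1 | r0:7,r1:2,r2:3,r3:Add1,r4:7,r5:4
c2: issue ADD r2<-Add2 | r0:7,r1:2,r2:Add2,r3:Add1,r4:7,r5:4
c3: CDB Add1=9; issue SUB r3<-Add1 | r0:7,r1:2,r2:Add2,r3:Add1,r4:7,r5:4
c4: CDB Add2=10; issue SUB r1<-Add2 | r0:7,r1:Add2,r2:10,r3:Add1,r4:7,r5:4
c5: CDB Add1=5; issue SUB r2<-Add1 | r0:7,r1:Add2,r2:Add1,r3:5,r4:7,r5:4
c6: - | r0:7,r1:Add2,r2:Add1,r3:5,r4:7,r5:4
c7: CDB Add1=-5 | r0:7,r1:Add2,r2:-5,r3:5,r4:7,r5:4
c8: CDB Add2=-2 | r0:7,r1:-2,r2:-5,r3:5,r4:7,r5:4

STATUS = VALUE -2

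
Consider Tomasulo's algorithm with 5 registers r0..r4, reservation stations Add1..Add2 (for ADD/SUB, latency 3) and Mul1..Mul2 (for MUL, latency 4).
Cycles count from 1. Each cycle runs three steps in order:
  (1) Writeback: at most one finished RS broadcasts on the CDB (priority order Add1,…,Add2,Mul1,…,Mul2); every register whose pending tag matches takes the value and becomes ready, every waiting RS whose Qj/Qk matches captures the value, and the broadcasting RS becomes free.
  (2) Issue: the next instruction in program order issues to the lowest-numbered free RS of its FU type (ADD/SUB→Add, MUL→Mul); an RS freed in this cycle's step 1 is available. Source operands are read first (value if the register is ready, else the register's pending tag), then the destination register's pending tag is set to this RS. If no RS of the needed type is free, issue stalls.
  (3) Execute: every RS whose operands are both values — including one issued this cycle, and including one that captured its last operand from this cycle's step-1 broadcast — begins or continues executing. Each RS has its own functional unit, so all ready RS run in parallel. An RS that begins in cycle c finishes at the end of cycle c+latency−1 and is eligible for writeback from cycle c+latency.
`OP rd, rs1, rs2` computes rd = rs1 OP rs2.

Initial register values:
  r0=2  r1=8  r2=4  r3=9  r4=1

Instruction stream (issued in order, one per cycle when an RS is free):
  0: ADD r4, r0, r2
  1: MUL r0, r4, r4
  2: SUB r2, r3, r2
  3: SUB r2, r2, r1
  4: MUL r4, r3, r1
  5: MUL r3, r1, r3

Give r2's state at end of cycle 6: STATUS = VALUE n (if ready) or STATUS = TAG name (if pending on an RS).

STATUS = TAG Add1

  c1: issue ADD r4<-Add1  regs: r0:2,r1:8,r2:4,r3:9,r4:Add1
  c2: issue MUL r0<-Mul1  regs: r0:Mul1,r1:8,r2:4,r3:9,r4:Add1
  c3: issue SUB r2<-Add2  regs: r0:Mul1,r1:8,r2:Add2,r3:9,r4:Add1
  c4: CDB Add1=6; issue SUB r2<-Add1  regs: r0:Mul1,r1:8,r2:Add1,r3:9,r4:6
  c5: issue MUL r4<-Mul2  regs: r0:Mul1,r1:8,r2:Add1,r3:9,r4:Mul2
  c6: CDB Add2=5; stall  regs: r0:Mul1,r1:8,r2:Add1,r3:9,r4:Mul2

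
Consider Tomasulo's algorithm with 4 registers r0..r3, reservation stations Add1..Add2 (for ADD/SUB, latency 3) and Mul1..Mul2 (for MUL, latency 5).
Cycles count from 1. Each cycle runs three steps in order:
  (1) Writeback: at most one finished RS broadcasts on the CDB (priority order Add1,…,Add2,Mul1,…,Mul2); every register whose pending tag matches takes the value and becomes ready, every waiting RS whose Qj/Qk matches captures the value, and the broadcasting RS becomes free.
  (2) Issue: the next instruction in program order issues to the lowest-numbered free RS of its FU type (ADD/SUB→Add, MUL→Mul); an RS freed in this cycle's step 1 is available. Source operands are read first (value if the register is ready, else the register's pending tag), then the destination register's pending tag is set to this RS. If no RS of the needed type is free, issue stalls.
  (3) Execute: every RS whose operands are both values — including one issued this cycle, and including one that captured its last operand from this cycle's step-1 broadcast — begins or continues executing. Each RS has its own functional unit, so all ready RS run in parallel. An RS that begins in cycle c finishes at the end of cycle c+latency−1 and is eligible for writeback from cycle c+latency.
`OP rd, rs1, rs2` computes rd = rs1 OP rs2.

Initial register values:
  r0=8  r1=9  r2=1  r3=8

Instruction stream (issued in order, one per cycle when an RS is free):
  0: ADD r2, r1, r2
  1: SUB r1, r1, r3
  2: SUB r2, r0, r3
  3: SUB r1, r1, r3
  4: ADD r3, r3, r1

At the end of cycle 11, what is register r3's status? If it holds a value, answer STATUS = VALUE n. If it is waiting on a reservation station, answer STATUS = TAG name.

cycle 1: issue ADD r2<-Add1 // r0:8,r1:9,r2:Add1,r3:8
cycle 2: issue SUB r1<-Add2 // r0:8,r1:Add2,r2:Add1,r3:8
cycle 3: stall // r0:8,r1:Add2,r2:Add1,r3:8
cycle 4: CDB Add1=10; issue SUB r2<-Add1 // r0:8,r1:Add2,r2:Add1,r3:8
cycle 5: CDB Add2=1; issue SUB r1<-Add2 // r0:8,r1:Add2,r2:Add1,r3:8
cycle 6: stall // r0:8,r1:Add2,r2:Add1,r3:8
cycle 7: CDB Add1=0; issue ADD r3<-Add1 // r0:8,r1:Add2,r2:0,r3:Add1
cycle 8: CDB Add2=-7 // r0:8,r1:-7,r2:0,r3:Add1
cycle 9: - // r0:8,r1:-7,r2:0,r3:Add1
cycle 10: - // r0:8,r1:-7,r2:0,r3:Add1
cycle 11: CDB Add1=1 // r0:8,r1:-7,r2:0,r3:1

STATUS = VALUE 1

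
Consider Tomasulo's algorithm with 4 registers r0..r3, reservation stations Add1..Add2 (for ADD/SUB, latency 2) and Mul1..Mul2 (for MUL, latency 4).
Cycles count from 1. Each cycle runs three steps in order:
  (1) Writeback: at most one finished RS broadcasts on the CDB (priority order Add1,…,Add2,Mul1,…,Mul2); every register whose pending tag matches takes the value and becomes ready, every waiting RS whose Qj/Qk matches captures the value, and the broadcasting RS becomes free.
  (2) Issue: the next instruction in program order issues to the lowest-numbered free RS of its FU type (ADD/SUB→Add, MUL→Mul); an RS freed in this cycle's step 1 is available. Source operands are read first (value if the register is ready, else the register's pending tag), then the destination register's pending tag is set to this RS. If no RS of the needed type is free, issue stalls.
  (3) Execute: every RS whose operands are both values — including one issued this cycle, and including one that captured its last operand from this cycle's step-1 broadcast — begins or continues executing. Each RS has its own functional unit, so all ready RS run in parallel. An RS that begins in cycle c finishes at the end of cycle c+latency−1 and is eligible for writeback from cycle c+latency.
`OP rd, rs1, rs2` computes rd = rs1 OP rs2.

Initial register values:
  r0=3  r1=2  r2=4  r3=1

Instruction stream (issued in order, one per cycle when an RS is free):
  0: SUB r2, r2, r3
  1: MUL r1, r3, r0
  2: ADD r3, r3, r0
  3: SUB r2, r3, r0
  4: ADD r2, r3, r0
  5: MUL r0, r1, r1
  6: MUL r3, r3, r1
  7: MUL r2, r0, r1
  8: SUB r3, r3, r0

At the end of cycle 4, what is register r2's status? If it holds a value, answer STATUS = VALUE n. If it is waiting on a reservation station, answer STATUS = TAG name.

c1: issue SUB r2<-Add1 | r0:3,r1:2,r2:Add1,r3:1
c2: issue MUL r1<-Mul1 | r0:3,r1:Mul1,r2:Add1,r3:1
c3: CDB Add1=3; issue ADD r3<-Add1 | r0:3,r1:Mul1,r2:3,r3:Add1
c4: issue SUB r2<-Add2 | r0:3,r1:Mul1,r2:Add2,r3:Add1

STATUS = TAG Add2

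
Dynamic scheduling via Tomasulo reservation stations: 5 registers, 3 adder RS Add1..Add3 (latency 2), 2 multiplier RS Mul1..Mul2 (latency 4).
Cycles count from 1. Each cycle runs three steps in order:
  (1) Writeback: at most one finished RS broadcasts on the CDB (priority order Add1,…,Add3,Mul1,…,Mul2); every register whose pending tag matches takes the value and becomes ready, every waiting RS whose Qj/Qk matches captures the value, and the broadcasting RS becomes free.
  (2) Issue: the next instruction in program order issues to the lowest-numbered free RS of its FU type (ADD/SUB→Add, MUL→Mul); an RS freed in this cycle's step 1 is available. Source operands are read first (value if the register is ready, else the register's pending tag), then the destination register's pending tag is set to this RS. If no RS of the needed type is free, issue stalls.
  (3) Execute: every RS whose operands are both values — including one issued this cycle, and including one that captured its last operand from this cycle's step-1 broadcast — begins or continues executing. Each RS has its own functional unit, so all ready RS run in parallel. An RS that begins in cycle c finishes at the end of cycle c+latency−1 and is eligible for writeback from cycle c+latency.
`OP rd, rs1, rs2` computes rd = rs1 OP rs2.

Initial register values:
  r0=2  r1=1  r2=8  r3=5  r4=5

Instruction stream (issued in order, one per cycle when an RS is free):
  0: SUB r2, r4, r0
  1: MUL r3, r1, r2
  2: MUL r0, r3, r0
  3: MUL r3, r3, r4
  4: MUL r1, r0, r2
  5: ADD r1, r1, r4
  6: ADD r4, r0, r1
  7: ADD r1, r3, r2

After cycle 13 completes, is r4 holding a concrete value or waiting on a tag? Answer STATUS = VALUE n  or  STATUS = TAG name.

c1: issue SUB r2<-Add1 | r0:2,r1:1,r2:Add1,r3:5,r4:5
c2: issue MUL r3<-Mul1 | r0:2,r1:1,r2:Add1,r3:Mul1,r4:5
c3: CDB Add1=3; issue MUL r0<-Mul2 | r0:Mul2,r1:1,r2:3,r3:Mul1,r4:5
c4: stall | r0:Mul2,r1:1,r2:3,r3:Mul1,r4:5
c5: stall | r0:Mul2,r1:1,r2:3,r3:Mul1,r4:5
c6: stall | r0:Mul2,r1:1,r2:3,r3:Mul1,r4:5
c7: CDB Mul1=3; issue MUL r3<-Mul1 | r0:Mul2,r1:1,r2:3,r3:Mul1,r4:5
c8: stall | r0:Mul2,r1:1,r2:3,r3:Mul1,r4:5
c9: stall | r0:Mul2,r1:1,r2:3,r3:Mul1,r4:5
c10: stall | r0:Mul2,r1:1,r2:3,r3:Mul1,r4:5
c11: CDB Mul1=15; issue MUL r1<-Mul1 | r0:Mul2,r1:Mul1,r2:3,r3:15,r4:5
c12: CDB Mul2=6; issue ADD r1<-Add1 | r0:6,r1:Add1,r2:3,r3:15,r4:5
c13: issue ADD r4<-Add2 | r0:6,r1:Add1,r2:3,r3:15,r4:Add2

STATUS = TAG Add2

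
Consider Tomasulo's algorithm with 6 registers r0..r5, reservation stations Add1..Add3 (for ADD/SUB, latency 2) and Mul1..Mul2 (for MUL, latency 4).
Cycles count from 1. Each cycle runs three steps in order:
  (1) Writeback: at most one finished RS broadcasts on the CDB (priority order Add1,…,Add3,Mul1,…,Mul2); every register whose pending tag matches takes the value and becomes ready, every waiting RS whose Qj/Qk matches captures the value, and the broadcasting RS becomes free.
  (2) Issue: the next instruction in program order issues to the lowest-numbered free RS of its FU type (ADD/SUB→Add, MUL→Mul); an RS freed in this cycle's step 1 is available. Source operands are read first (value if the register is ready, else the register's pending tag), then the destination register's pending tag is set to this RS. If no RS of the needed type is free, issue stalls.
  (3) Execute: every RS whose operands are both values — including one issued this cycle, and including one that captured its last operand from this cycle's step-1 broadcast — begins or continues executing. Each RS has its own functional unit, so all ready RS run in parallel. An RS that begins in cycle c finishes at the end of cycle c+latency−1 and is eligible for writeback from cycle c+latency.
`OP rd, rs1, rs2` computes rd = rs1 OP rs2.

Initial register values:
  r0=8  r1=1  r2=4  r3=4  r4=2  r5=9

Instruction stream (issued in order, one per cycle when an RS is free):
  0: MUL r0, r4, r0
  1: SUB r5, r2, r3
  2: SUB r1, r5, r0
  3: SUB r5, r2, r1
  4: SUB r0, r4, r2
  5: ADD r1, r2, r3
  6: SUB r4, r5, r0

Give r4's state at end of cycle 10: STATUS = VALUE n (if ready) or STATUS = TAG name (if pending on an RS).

c1: issue MUL r0<-Mul1 | r0:Mul1,r1:1,r2:4,r3:4,r4:2,r5:9
c2: issue SUB r5<-Add1 | r0:Mul1,r1:1,r2:4,r3:4,r4:2,r5:Add1
c3: issue SUB r1<-Add2 | r0:Mul1,r1:Add2,r2:4,r3:4,r4:2,r5:Add1
c4: CDB Add1=0; issue SUB r5<-Add1 | r0:Mul1,r1:Add2,r2:4,r3:4,r4:2,r5:Add1
c5: CDB Mul1=16; issue SUB r0<-Add3 | r0:Add3,r1:Add2,r2:4,r3:4,r4:2,r5:Add1
c6: stall | r0:Add3,r1:Add2,r2:4,r3:4,r4:2,r5:Add1
c7: CDB Add2=-16; issue ADD r1<-Add2 | r0:Add3,r1:Add2,r2:4,r3:4,r4:2,r5:Add1
c8: CDB Add3=-2; issue SUB r4<-Add3 | r0:-2,r1:Add2,r2:4,r3:4,r4:Add3,r5:Add1
c9: CDB Add1=20 | r0:-2,r1:Add2,r2:4,r3:4,r4:Add3,r5:20
c10: CDB Add2=8 | r0:-2,r1:8,r2:4,r3:4,r4:Add3,r5:20

STATUS = TAG Add3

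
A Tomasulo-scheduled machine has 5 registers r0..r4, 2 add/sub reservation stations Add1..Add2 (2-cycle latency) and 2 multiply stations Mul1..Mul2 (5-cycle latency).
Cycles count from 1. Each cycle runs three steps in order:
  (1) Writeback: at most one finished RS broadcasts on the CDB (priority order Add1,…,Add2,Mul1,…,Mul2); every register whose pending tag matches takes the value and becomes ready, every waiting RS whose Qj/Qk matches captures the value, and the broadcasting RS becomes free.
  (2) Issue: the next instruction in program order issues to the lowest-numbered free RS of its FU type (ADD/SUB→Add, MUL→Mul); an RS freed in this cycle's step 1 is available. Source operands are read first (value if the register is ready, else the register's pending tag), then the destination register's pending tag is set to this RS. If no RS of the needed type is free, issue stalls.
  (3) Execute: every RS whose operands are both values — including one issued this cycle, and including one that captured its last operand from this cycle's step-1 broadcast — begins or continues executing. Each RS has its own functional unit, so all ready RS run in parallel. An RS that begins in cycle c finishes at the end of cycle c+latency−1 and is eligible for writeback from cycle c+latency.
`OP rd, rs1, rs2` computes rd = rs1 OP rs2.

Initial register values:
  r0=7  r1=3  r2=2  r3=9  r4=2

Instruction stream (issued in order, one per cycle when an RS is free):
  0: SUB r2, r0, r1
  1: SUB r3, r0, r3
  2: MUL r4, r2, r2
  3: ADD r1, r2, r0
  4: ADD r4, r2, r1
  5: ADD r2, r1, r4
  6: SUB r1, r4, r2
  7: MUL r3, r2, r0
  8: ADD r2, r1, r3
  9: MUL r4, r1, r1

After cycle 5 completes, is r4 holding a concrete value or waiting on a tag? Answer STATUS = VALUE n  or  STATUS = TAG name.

  c1: issue SUB r2<-Add1  regs: r0:7,r1:3,r2:Add1,r3:9,r4:2
  c2: issue SUB r3<-Add2  regs: r0:7,r1:3,r2:Add1,r3:Add2,r4:2
  c3: CDB Add1=4; issue MUL r4<-Mul1  regs: r0:7,r1:3,r2:4,r3:Add2,r4:Mul1
  c4: CDB Add2=-2; issue ADD r1<-Add1  regs: r0:7,r1:Add1,r2:4,r3:-2,r4:Mul1
  c5: issue ADD r4<-Add2  regs: r0:7,r1:Add1,r2:4,r3:-2,r4:Add2

STATUS = TAG Add2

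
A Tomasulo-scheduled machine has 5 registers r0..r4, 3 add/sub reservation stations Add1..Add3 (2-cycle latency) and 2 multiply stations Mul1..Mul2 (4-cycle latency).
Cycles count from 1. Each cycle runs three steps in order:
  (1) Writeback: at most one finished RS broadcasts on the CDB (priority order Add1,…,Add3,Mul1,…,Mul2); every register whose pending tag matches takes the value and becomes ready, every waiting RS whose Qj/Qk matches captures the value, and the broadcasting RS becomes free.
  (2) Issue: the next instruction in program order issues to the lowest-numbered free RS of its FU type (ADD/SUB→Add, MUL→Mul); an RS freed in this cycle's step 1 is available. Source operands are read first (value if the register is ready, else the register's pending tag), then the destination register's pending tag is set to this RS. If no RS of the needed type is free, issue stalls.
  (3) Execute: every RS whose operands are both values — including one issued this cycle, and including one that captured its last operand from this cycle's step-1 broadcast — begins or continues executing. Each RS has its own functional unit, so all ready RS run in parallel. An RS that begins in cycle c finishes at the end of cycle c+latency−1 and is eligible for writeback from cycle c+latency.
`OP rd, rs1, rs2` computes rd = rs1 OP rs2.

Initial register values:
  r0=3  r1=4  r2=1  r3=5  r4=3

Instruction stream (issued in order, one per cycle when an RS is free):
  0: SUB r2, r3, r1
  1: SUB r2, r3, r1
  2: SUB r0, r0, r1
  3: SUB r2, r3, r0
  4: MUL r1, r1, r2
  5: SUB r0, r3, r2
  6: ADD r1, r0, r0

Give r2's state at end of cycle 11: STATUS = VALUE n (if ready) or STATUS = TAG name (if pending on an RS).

STATUS = VALUE 6

  c1: issue SUB r2<-Add1  regs: r0:3,r1:4,r2:Add1,r3:5,r4:3
  c2: issue SUB r2<-Add2  regs: r0:3,r1:4,r2:Add2,r3:5,r4:3
  c3: CDB Add1=1; issue SUB r0<-Add1  regs: r0:Add1,r1:4,r2:Add2,r3:5,r4:3
  c4: CDB Add2=1; issue SUB r2<-Add2  regs: r0:Add1,r1:4,r2:Add2,r3:5,r4:3
  c5: CDB Add1=-1; issue MUL r1<-Mul1  regs: r0:-1,r1:Mul1,r2:Add2,r3:5,r4:3
  c6: issue SUB r0<-Add1  regs: r0:Add1,r1:Mul1,r2:Add2,r3:5,r4:3
  c7: CDB Add2=6; issue ADD r1<-Add2  regs: r0:Add1,r1:Add2,r2:6,r3:5,r4:3
  c8: -  regs: r0:Add1,r1:Add2,r2:6,r3:5,r4:3
  c9: CDB Add1=-1  regs: r0:-1,r1:Add2,r2:6,r3:5,r4:3
  c10: -  regs: r0:-1,r1:Add2,r2:6,r3:5,r4:3
  c11: CDB Add2=-2  regs: r0:-1,r1:-2,r2:6,r3:5,r4:3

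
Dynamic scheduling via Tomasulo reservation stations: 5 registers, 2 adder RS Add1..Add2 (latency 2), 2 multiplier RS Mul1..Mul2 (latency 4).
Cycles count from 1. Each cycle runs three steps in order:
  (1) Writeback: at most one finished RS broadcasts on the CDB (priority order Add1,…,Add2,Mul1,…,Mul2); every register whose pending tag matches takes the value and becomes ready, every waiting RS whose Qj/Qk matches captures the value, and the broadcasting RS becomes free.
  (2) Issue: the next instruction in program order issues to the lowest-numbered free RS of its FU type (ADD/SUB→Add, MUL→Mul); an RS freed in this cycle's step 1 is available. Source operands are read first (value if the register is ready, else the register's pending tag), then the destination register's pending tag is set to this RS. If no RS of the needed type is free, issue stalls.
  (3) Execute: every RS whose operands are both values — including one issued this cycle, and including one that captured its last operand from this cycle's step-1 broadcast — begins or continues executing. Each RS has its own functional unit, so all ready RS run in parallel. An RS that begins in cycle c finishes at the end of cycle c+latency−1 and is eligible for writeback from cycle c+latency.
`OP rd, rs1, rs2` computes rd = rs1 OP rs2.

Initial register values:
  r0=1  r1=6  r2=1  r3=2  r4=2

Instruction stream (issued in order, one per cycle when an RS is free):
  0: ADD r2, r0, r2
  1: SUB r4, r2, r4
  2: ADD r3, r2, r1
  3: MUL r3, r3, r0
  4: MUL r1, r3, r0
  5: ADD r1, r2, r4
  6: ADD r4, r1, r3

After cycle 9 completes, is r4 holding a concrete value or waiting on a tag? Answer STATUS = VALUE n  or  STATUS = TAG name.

cycle 1: issue ADD r2<-Add1 // r0:1,r1:6,r2:Add1,r3:2,r4:2
cycle 2: issue SUB r4<-Add2 // r0:1,r1:6,r2:Add1,r3:2,r4:Add2
cycle 3: CDB Add1=2; issue ADD r3<-Add1 // r0:1,r1:6,r2:2,r3:Add1,r4:Add2
cycle 4: issue MUL r3<-Mul1 // r0:1,r1:6,r2:2,r3:Mul1,r4:Add2
cycle 5: CDB Add1=8; issue MUL r1<-Mul2 // r0:1,r1:Mul2,r2:2,r3:Mul1,r4:Add2
cycle 6: CDB Add2=0; issue ADD r1<-Add1 // r0:1,r1:Add1,r2:2,r3:Mul1,r4:0
cycle 7: issue ADD r4<-Add2 // r0:1,r1:Add1,r2:2,r3:Mul1,r4:Add2
cycle 8: CDB Add1=2 // r0:1,r1:2,r2:2,r3:Mul1,r4:Add2
cycle 9: CDB Mul1=8 // r0:1,r1:2,r2:2,r3:8,r4:Add2

STATUS = TAG Add2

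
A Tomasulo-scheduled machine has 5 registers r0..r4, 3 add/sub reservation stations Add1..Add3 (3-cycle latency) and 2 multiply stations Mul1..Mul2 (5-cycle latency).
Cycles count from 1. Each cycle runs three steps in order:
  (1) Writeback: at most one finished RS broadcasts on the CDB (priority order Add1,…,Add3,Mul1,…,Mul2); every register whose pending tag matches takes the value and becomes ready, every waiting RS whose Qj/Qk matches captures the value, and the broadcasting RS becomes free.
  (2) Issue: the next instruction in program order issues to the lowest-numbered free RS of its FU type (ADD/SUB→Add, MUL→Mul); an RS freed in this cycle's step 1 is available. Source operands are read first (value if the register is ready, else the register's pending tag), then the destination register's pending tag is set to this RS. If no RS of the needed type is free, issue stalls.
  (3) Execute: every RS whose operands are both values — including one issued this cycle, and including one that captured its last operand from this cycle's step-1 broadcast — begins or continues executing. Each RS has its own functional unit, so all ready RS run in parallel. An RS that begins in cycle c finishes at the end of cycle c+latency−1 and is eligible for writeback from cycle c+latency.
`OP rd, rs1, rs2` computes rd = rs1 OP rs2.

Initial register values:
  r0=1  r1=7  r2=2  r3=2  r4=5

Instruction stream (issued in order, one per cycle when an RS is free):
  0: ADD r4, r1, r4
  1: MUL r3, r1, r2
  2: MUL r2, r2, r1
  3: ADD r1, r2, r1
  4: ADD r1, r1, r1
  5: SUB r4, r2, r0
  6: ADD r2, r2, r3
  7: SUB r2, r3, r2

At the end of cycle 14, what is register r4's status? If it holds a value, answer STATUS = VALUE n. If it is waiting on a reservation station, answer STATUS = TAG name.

STATUS = VALUE 13

cycle 1: issue ADD r4<-Add1 // r0:1,r1:7,r2:2,r3:2,r4:Add1
cycle 2: issue MUL r3<-Mul1 // r0:1,r1:7,r2:2,r3:Mul1,r4:Add1
cycle 3: issue MUL r2<-Mul2 // r0:1,r1:7,r2:Mul2,r3:Mul1,r4:Add1
cycle 4: CDB Add1=12; issue ADD r1<-Add1 // r0:1,r1:Add1,r2:Mul2,r3:Mul1,r4:12
cycle 5: issue ADD r1<-Add2 // r0:1,r1:Add2,r2:Mul2,r3:Mul1,r4:12
cycle 6: issue SUB r4<-Add3 // r0:1,r1:Add2,r2:Mul2,r3:Mul1,r4:Add3
cycle 7: CDB Mul1=14; stall // r0:1,r1:Add2,r2:Mul2,r3:14,r4:Add3
cycle 8: CDB Mul2=14; stall // r0:1,r1:Add2,r2:14,r3:14,r4:Add3
cycle 9: stall // r0:1,r1:Add2,r2:14,r3:14,r4:Add3
cycle 10: stall // r0:1,r1:Add2,r2:14,r3:14,r4:Add3
cycle 11: CDB Add1=21; issue ADD r2<-Add1 // r0:1,r1:Add2,r2:Add1,r3:14,r4:Add3
cycle 12: CDB Add3=13; issue SUB r2<-Add3 // r0:1,r1:Add2,r2:Add3,r3:14,r4:13
cycle 13: - // r0:1,r1:Add2,r2:Add3,r3:14,r4:13
cycle 14: CDB Add1=28 // r0:1,r1:Add2,r2:Add3,r3:14,r4:13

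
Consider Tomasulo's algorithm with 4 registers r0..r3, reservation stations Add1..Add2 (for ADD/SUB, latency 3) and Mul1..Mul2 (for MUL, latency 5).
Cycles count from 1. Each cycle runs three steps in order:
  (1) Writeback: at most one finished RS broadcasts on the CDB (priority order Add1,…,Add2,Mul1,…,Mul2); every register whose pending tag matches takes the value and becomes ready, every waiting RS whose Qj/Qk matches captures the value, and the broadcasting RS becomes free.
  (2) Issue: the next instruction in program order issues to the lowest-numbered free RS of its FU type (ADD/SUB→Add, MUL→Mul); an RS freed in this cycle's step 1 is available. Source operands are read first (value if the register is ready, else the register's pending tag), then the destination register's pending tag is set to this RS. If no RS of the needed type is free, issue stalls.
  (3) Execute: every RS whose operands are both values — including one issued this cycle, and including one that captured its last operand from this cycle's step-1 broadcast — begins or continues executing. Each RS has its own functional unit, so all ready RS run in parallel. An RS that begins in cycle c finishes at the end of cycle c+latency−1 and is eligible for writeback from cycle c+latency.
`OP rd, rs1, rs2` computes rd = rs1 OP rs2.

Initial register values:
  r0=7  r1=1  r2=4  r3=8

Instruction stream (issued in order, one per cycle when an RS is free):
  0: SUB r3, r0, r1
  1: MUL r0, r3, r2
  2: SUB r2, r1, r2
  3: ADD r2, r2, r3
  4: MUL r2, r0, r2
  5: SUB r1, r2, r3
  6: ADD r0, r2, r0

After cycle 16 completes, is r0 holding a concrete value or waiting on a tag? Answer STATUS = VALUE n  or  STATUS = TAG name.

  c1: issue SUB r3<-Add1  regs: r0:7,r1:1,r2:4,r3:Add1
  c2: issue MUL r0<-Mul1  regs: r0:Mul1,r1:1,r2:4,r3:Add1
  c3: issue SUB r2<-Add2  regs: r0:Mul1,r1:1,r2:Add2,r3:Add1
  c4: CDB Add1=6; issue ADD r2<-Add1  regs: r0:Mul1,r1:1,r2:Add1,r3:6
  c5: issue MUL r2<-Mul2  regs: r0:Mul1,r1:1,r2:Mul2,r3:6
  c6: CDB Add2=-3; issue SUB r1<-Add2  regs: r0:Mul1,r1:Add2,r2:Mul2,r3:6
  c7: stall  regs: r0:Mul1,r1:Add2,r2:Mul2,r3:6
  c8: stall  regs: r0:Mul1,r1:Add2,r2:Mul2,r3:6
  c9: CDB Add1=3; issue ADD r0<-Add1  regs: r0:Add1,r1:Add2,r2:Mul2,r3:6
  c10: CDB Mul1=24  regs: r0:Add1,r1:Add2,r2:Mul2,r3:6
  c11: -  regs: r0:Add1,r1:Add2,r2:Mul2,r3:6
  c12: -  regs: r0:Add1,r1:Add2,r2:Mul2,r3:6
  c13: -  regs: r0:Add1,r1:Add2,r2:Mul2,r3:6
  c14: -  regs: r0:Add1,r1:Add2,r2:Mul2,r3:6
  c15: CDB Mul2=72  regs: r0:Add1,r1:Add2,r2:72,r3:6
  c16: -  regs: r0:Add1,r1:Add2,r2:72,r3:6

STATUS = TAG Add1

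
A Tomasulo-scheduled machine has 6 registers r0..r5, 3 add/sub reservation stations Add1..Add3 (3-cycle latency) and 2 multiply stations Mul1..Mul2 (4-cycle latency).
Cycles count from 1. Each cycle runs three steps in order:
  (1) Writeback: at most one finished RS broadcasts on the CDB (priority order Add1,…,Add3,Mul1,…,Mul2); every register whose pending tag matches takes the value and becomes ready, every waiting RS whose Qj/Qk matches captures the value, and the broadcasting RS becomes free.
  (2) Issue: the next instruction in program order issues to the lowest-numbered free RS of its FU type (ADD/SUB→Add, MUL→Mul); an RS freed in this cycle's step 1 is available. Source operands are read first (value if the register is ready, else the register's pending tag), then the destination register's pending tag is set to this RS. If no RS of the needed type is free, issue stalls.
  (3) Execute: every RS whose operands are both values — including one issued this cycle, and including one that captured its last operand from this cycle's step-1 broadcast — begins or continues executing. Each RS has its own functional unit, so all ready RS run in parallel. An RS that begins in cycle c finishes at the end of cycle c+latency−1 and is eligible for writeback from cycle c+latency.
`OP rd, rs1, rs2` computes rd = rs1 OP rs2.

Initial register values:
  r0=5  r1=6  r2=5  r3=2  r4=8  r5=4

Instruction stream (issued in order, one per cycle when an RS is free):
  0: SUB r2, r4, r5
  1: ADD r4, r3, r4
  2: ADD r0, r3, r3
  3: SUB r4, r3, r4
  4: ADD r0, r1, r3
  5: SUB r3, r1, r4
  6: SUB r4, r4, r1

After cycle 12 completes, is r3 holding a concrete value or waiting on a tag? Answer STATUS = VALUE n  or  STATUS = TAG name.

STATUS = VALUE 14

cycle 1: issue SUB r2<-Add1 // r0:5,r1:6,r2:Add1,r3:2,r4:8,r5:4
cycle 2: issue ADD r4<-Add2 // r0:5,r1:6,r2:Add1,r3:2,r4:Add2,r5:4
cycle 3: issue ADD r0<-Add3 // r0:Add3,r1:6,r2:Add1,r3:2,r4:Add2,r5:4
cycle 4: CDB Add1=4; issue SUB r4<-Add1 // r0:Add3,r1:6,r2:4,r3:2,r4:Add1,r5:4
cycle 5: CDB Add2=10; issue ADD r0<-Add2 // r0:Add2,r1:6,r2:4,r3:2,r4:Add1,r5:4
cycle 6: CDB Add3=4; issue SUB r3<-Add3 // r0:Add2,r1:6,r2:4,r3:Add3,r4:Add1,r5:4
cycle 7: stall // r0:Add2,r1:6,r2:4,r3:Add3,r4:Add1,r5:4
cycle 8: CDB Add1=-8; issue SUB r4<-Add1 // r0:Add2,r1:6,r2:4,r3:Add3,r4:Add1,r5:4
cycle 9: CDB Add2=8 // r0:8,r1:6,r2:4,r3:Add3,r4:Add1,r5:4
cycle 10: - // r0:8,r1:6,r2:4,r3:Add3,r4:Add1,r5:4
cycle 11: CDB Add1=-14 // r0:8,r1:6,r2:4,r3:Add3,r4:-14,r5:4
cycle 12: CDB Add3=14 // r0:8,r1:6,r2:4,r3:14,r4:-14,r5:4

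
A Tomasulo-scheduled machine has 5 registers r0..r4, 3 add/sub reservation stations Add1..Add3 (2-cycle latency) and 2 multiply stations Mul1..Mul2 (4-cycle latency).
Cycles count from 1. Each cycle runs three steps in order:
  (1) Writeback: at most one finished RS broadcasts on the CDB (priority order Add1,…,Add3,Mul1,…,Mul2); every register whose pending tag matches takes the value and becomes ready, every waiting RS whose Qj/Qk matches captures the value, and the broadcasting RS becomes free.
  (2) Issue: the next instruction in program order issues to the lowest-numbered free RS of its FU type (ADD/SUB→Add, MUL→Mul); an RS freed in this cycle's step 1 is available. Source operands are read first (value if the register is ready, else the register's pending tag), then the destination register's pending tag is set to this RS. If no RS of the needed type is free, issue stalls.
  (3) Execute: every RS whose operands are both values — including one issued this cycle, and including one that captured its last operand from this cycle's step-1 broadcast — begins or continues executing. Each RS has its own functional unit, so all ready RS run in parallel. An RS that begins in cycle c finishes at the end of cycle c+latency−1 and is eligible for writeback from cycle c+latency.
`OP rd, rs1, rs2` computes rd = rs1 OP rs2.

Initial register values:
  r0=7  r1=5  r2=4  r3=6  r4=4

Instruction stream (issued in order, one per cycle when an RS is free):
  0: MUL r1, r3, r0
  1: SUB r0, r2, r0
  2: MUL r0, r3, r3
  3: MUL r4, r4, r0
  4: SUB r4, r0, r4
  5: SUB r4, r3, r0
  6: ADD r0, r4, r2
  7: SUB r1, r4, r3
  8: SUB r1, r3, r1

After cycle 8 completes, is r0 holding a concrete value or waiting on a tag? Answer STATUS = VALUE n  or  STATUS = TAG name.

STATUS = TAG Add3

c1: issue MUL r1<-Mul1 | r0:7,r1:Mul1,r2:4,r3:6,r4:4
c2: issue SUB r0<-Add1 | r0:Add1,r1:Mul1,r2:4,r3:6,r4:4
c3: issue MUL r0<-Mul2 | r0:Mul2,r1:Mul1,r2:4,r3:6,r4:4
c4: CDB Add1=-3; stall | r0:Mul2,r1:Mul1,r2:4,r3:6,r4:4
c5: CDB Mul1=42; issue MUL r4<-Mul1 | r0:Mul2,r1:42,r2:4,r3:6,r4:Mul1
c6: issue SUB r4<-Add1 | r0:Mul2,r1:42,r2:4,r3:6,r4:Add1
c7: CDB Mul2=36; issue SUB r4<-Add2 | r0:36,r1:42,r2:4,r3:6,r4:Add2
c8: issue ADD r0<-Add3 | r0:Add3,r1:42,r2:4,r3:6,r4:Add2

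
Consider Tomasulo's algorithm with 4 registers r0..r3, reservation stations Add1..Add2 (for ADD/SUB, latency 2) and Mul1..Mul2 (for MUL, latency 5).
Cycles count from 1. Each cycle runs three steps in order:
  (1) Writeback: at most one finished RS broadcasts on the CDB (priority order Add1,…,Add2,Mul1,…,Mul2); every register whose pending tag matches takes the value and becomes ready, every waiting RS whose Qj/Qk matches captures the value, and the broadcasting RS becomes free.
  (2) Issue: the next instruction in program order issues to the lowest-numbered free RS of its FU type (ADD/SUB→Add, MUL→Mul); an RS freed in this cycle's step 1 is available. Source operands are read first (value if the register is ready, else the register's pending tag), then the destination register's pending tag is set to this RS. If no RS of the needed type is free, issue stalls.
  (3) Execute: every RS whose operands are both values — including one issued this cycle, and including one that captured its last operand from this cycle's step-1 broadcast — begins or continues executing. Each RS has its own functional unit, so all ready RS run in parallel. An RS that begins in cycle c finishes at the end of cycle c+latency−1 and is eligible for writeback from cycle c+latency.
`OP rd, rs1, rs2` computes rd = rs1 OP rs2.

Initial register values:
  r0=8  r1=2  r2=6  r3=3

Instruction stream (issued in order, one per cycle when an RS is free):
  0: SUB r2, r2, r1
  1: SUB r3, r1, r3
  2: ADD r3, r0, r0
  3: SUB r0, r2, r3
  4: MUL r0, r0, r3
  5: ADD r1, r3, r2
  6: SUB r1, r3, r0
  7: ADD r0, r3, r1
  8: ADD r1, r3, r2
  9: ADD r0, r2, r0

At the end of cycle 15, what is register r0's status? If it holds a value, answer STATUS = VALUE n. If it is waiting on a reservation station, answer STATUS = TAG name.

STATUS = TAG Add1

cycle 1: issue SUB r2<-Add1 // r0:8,r1:2,r2:Add1,r3:3
cycle 2: issue SUB r3<-Add2 // r0:8,r1:2,r2:Add1,r3:Add2
cycle 3: CDB Add1=4; issue ADD r3<-Add1 // r0:8,r1:2,r2:4,r3:Add1
cycle 4: CDB Add2=-1; issue SUB r0<-Add2 // r0:Add2,r1:2,r2:4,r3:Add1
cycle 5: CDB Add1=16; issue MUL r0<-Mul1 // r0:Mul1,r1:2,r2:4,r3:16
cycle 6: issue ADD r1<-Add1 // r0:Mul1,r1:Add1,r2:4,r3:16
cycle 7: CDB Add2=-12; issue SUB r1<-Add2 // r0:Mul1,r1:Add2,r2:4,r3:16
cycle 8: CDB Add1=20; issue ADD r0<-Add1 // r0:Add1,r1:Add2,r2:4,r3:16
cycle 9: stall // r0:Add1,r1:Add2,r2:4,r3:16
cycle 10: stall // r0:Add1,r1:Add2,r2:4,r3:16
cycle 11: stall // r0:Add1,r1:Add2,r2:4,r3:16
cycle 12: CDB Mul1=-192; stall // r0:Add1,r1:Add2,r2:4,r3:16
cycle 13: stall // r0:Add1,r1:Add2,r2:4,r3:16
cycle 14: CDB Add2=208; issue ADD r1<-Add2 // r0:Add1,r1:Add2,r2:4,r3:16
cycle 15: stall // r0:Add1,r1:Add2,r2:4,r3:16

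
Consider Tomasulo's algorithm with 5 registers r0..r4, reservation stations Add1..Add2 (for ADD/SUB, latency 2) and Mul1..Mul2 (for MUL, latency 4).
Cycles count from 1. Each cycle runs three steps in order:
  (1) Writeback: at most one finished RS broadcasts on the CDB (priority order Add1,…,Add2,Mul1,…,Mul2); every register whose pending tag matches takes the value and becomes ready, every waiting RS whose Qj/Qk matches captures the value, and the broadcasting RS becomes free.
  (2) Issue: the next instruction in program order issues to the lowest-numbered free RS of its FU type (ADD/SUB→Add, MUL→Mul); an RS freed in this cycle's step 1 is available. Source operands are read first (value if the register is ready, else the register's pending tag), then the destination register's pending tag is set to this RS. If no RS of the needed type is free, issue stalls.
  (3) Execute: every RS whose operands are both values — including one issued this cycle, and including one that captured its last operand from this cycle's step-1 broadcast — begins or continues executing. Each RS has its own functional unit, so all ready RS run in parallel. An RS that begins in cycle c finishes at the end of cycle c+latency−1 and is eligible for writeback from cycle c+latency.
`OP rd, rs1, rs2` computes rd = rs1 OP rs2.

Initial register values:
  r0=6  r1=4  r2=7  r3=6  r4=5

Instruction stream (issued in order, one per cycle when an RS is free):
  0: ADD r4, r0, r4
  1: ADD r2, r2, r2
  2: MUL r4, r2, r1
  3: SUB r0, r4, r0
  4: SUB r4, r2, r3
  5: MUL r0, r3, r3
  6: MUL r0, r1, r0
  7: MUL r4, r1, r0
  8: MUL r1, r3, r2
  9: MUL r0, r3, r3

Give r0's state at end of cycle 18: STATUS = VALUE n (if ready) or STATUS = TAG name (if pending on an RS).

  c1: issue ADD r4<-Add1  regs: r0:6,r1:4,r2:7,r3:6,r4:Add1
  c2: issue ADD r2<-Add2  regs: r0:6,r1:4,r2:Add2,r3:6,r4:Add1
  c3: CDB Add1=11; issue MUL r4<-Mul1  regs: r0:6,r1:4,r2:Add2,r3:6,r4:Mul1
  c4: CDB Add2=14; issue SUB r0<-Add1  regs: r0:Add1,r1:4,r2:14,r3:6,r4:Mul1
  c5: issue SUB r4<-Add2  regs: r0:Add1,r1:4,r2:14,r3:6,r4:Add2
  c6: issue MUL r0<-Mul2  regs: r0:Mul2,r1:4,r2:14,r3:6,r4:Add2
  c7: CDB Add2=8; stall  regs: r0:Mul2,r1:4,r2:14,r3:6,r4:8
  c8: CDB Mul1=56; issue MUL r0<-Mul1  regs: r0:Mul1,r1:4,r2:14,r3:6,r4:8
  c9: stall  regs: r0:Mul1,r1:4,r2:14,r3:6,r4:8
  c10: CDB Add1=50; stall  regs: r0:Mul1,r1:4,r2:14,r3:6,r4:8
  c11: CDB Mul2=36; issue MUL r4<-Mul2  regs: r0:Mul1,r1:4,r2:14,r3:6,r4:Mul2
  c12: stall  regs: r0:Mul1,r1:4,r2:14,r3:6,r4:Mul2
  c13: stall  regs: r0:Mul1,r1:4,r2:14,r3:6,r4:Mul2
  c14: stall  regs: r0:Mul1,r1:4,r2:14,r3:6,r4:Mul2
  c15: CDB Mul1=144; issue MUL r1<-Mul1  regs: r0:144,r1:Mul1,r2:14,r3:6,r4:Mul2
  c16: stall  regs: r0:144,r1:Mul1,r2:14,r3:6,r4:Mul2
  c17: stall  regs: r0:144,r1:Mul1,r2:14,r3:6,r4:Mul2
  c18: stall  regs: r0:144,r1:Mul1,r2:14,r3:6,r4:Mul2

STATUS = VALUE 144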